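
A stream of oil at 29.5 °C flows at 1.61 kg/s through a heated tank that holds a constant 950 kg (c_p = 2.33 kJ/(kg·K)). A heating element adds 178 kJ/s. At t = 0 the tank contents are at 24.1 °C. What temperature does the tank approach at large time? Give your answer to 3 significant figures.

77.0 °C

Heat balance on the well-mixed liquid: M c_p dT/dt = ṁ c_p (T_in − T) + 178.
At steady state dT/dt = 0 ⇒ T_ss = T_in + Q̇/(ṁ c_p) = 29.5 + 178/(1.61·2.33) = 76.950 °C.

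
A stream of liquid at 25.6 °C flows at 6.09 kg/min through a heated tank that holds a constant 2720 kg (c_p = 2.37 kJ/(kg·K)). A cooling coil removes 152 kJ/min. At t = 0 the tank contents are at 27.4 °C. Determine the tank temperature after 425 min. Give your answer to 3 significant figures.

Unsteady energy balance on the tank contents: M c_p dT/dt = ṁ c_p (T_in − T) − 152.
Rearrange: dT/dt = (T_ss − T)/τ with τ = M/ṁ = 446.63 min and T_ss = T_in − Q̇/(ṁ c_p) = 15.069 °C.
T approaches T_ss exponentially: T(t) = T_ss + (T₀ − T_ss) e^(−t/τ).
T(425) = 15.069 + (12.331)·e^(−425/446.63) = 15.069 + (12.331)·0.38614 = 19.830 °C.

19.8 °C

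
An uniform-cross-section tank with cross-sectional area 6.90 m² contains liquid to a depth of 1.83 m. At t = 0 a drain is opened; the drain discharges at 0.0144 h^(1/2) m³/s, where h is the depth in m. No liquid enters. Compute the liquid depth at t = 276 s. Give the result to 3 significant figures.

1.13 m

Unsteady balance on liquid volume: A dh/dt = −0.0144 √h.
This is separable: 2 d(√h)/dt = −0.0144/A, so √h = √h₀ − (0.0144/(2A)) t.
√h = √1.83 − 0.0144·276/(2·6.90) = 1.3528 − 0.28800 = 1.0648.
h = 1.0648² = 1.1337 m.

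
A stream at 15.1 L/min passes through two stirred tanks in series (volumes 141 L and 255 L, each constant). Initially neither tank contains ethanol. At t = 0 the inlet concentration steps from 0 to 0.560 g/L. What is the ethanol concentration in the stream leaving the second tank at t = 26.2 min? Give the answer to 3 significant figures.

Species balance on tank i: dCᵢ/dt = (Cᵢ₋₁ − Cᵢ)/τᵢ with τᵢ = Vᵢ/Q.
τ₁ = 141/15.1 = 9.3377 min; τ₂ = 255/15.1 = 16.887 min.
Tank 1: C₁ = C_in(1 − e^(−t/τ₁)). Tank 2 (τ₁ ≠ τ₂): C₂ = C_in[1 − (τ₁ e^(−t/τ₁) − τ₂ e^(−t/τ₂))/(τ₁ − τ₂)].
At t = 26.2: e^(−t/τ₁) = 0.060457, e^(−t/τ₂) = 0.21194.
C₂ = 0.560·[1 − (9.3377·0.060457 − 16.887·0.21194)/(-7.5497)] = 0.560·0.60070 = 0.33639 g/L.

0.336 g/L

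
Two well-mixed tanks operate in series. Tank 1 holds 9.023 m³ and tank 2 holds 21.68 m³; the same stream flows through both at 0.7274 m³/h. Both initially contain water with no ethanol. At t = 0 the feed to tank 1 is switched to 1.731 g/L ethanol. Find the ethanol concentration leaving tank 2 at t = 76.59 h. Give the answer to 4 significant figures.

Species balance on tank i: dCᵢ/dt = (Cᵢ₋₁ − Cᵢ)/τᵢ with τᵢ = Vᵢ/Q.
τ₁ = 9.023/0.7274 = 12.4045 h; τ₂ = 21.68/0.7274 = 29.8048 h.
Solving the cascade with C₁(0)=C₂(0)=0 gives C₂(t) = C_in[1 − (τ₁ e^(−t/τ₁) − τ₂ e^(−t/τ₂))/(τ₁ − τ₂)].
At t = 76.59: e^(−t/τ₁) = 0.00208207, e^(−t/τ₂) = 0.0765568.
C₂ = 1.731·[1 − (12.4045·0.00208207 − 29.8048·0.0765568)/(-17.4003)] = 1.731·0.870351 = 1.50658 g/L.

1.507 g/L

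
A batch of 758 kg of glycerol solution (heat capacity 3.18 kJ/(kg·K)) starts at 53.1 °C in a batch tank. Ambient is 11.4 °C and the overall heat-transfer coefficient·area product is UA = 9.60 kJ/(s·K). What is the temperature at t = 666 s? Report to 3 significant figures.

14.3 °C

M c_p dT/dt = −UA(T − T_amb).
dT/dt = (T_ss − T)/τ with T_ss = T_amb = 11.400 °C, τ = M c_p/UA = 758·3.18/9.60 = 251.09 s.
T approaches T_ss exponentially: T(t) = T_ss + (T₀ − T_ss) e^(−t/τ).
T(666) = 11.400 + (41.700)·0.070477 = 14.339 °C.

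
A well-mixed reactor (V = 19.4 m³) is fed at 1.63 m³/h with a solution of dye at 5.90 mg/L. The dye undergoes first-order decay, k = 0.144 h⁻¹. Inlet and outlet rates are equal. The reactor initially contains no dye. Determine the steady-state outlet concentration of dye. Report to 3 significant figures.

V dC/dt = Q(C_in − C) − k V C.
At steady state: 0 = Q C_in − (Q + kV) C_ss, so C_ss = Q C_in/(Q + kV).
C_ss = 1.63·5.90/(1.63 + 0.144·19.4) = 9.6170/4.4236 = 2.1740 mg/L.

2.17 mg/L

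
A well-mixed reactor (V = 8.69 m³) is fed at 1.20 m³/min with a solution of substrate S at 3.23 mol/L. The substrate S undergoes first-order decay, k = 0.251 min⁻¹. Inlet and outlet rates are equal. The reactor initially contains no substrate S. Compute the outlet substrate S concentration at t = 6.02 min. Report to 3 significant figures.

V dC/dt = Q(C_in − C) − k V C.
This is linear with rate a = Q/V + k = 0.38909 min⁻¹.
C_ss = Q C_in/(Q + kV) = 1.1463 mol/L; C(t) = C_ss + (C₀ − C_ss) e^(−a t).
C(6.02) = 1.1463 + (-1.1463)·e^(−0.38909·6.02) = 1.1463 + (-1.1463)·0.096104 = 1.0362 mol/L.

1.04 mol/L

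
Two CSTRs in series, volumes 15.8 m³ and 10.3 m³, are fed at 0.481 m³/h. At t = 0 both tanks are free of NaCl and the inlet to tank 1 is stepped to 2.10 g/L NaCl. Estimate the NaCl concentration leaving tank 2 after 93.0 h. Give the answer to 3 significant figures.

Species balance on tank i: dCᵢ/dt = (Cᵢ₋₁ − Cᵢ)/τᵢ with τᵢ = Vᵢ/Q.
τ₁ = 15.8/0.481 = 32.848 h; τ₂ = 10.3/0.481 = 21.414 h.
Solving the cascade with C₁(0)=C₂(0)=0 gives C₂(t) = C_in[1 − (τ₁ e^(−t/τ₁) − τ₂ e^(−t/τ₂))/(τ₁ − τ₂)].
At t = 93.0: e^(−t/τ₁) = 0.058942, e^(−t/τ₂) = 0.012997.
C₂ = 2.10·[1 − (32.848·0.058942 − 21.414·0.012997)/(11.435)] = 2.10·0.85502 = 1.7955 g/L.

1.80 g/L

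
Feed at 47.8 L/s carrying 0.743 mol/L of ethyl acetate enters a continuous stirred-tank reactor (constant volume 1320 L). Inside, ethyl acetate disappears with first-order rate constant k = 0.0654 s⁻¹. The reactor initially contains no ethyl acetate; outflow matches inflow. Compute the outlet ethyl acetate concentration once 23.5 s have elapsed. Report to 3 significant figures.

0.240 mol/L

V dC/dt = Q(C_in − C) − k V C.
This is linear with rate a = Q/V + k = 0.10161 s⁻¹.
C_ss = Q C_in/(Q + kV) = 0.26479 mol/L; C(t) = C_ss + (C₀ − C_ss) e^(−a t).
C(23.5) = 0.26479 + (-0.26479)·e^(−0.10161·23.5) = 0.26479 + (-0.26479)·0.091824 = 0.24047 mol/L.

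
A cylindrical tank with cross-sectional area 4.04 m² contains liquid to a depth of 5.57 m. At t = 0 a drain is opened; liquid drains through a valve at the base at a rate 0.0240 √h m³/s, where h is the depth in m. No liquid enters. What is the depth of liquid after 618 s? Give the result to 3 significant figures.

A dh/dt = −Q_out = −0.0240 √h.
This is separable: 2 d(√h)/dt = −0.0240/A, so √h = √h₀ − (0.0240/(2A)) t.
√h = √5.57 − 0.0240·618/(2·4.04) = 2.3601 − 1.8356 = 0.52444.
h = 0.52444² = 0.27504 m.

0.275 m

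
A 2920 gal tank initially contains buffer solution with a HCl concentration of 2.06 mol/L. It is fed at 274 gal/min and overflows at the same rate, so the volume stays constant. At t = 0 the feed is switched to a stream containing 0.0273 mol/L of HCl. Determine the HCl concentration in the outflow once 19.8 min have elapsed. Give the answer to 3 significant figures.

0.344 mol/L

Mass balance on the solute (V constant): V dC/dt = Q(C_in − C).
Time constant τ = V/Q = 2920/274 = 10.657 min.
Solution: C(t) = C_in + (C₀ − C_in) e^(−t/τ).
C(19.8) = 0.0273 + (2.06 − 0.0273)·e^(−19.8/10.657) = 0.0273 + (2.0327)·0.15599 = 0.34439 mol/L.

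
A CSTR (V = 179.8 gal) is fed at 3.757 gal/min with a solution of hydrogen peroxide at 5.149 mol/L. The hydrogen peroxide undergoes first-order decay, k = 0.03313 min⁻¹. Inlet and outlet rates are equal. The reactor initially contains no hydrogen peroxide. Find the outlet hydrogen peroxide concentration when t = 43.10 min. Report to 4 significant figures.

1.797 mol/L

Accumulation = in − out − consumed: V dC/dt = Q C_in − Q C − k V C.
dC/dt = (Q/V) C_in − (Q/V + k) C; effective rate a = Q/V + k = 0.0208954 + 0.03313 = 0.0540254 min⁻¹.
C_ss = Q C_in/(Q + kV) = 1.99148 mol/L; C(t) = C_ss + (C₀ − C_ss) e^(−a t).
C(43.10) = 1.99148 + (-1.99148)·e^(−0.0540254·43.10) = 1.99148 + (-1.99148)·0.0974421 = 1.79743 mol/L.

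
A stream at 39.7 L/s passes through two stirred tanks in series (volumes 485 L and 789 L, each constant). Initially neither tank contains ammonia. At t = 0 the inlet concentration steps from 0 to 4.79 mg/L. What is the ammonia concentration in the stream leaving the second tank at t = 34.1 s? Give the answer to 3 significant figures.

Each tank obeys Vᵢ dCᵢ/dt = Q(Cᵢ₋₁ − Cᵢ), so τᵢ = Vᵢ/Q.
τ₁ = 485/39.7 = 12.217 s; τ₂ = 789/39.7 = 19.874 s.
Tank 1: C₁ = C_in(1 − e^(−t/τ₁)). Tank 2 (τ₁ ≠ τ₂): C₂ = C_in[1 − (τ₁ e^(−t/τ₁) − τ₂ e^(−t/τ₂))/(τ₁ − τ₂)].
At t = 34.1: e^(−t/τ₁) = 0.061343, e^(−t/τ₂) = 0.17982.
C₂ = 4.79·[1 − (12.217·0.061343 − 19.874·0.17982)/(-7.6574)] = 4.79·0.63116 = 3.0233 mg/L.

3.02 mg/L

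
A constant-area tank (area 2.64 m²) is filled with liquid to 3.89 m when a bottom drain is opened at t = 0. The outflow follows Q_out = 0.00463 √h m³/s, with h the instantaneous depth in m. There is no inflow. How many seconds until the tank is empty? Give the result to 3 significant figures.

With no inflow, A dh/dt = −0.00463 √h.
This is separable: 2 d(√h)/dt = −0.00463/A, so √h = √h₀ − (0.00463/(2A)) t.
Tank is empty when √h = 0: t_empty = 2A√h₀/0.00463.
t_empty = 2·2.64·√3.89/0.00463 = 5.2800·1.9723/0.00463 = 2249.2 s.

2250 s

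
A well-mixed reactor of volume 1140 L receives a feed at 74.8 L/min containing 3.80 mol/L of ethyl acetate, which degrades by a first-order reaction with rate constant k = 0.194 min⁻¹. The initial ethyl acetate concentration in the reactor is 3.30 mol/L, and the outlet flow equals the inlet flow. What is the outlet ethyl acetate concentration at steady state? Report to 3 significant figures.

Accumulation = in − out − consumed: V dC/dt = Q C_in − Q C − k V C.
At steady state: 0 = Q C_in − (Q + kV) C_ss, so C_ss = Q C_in/(Q + kV).
C_ss = 74.8·3.80/(74.8 + 0.194·1140) = 284.24/295.96 = 0.96040 mol/L.

0.960 mol/L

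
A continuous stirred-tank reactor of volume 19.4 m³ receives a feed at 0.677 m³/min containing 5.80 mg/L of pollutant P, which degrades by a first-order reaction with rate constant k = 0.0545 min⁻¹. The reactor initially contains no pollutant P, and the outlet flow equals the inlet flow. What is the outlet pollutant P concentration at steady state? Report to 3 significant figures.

V dC/dt = Q(C_in − C) − k V C.
At steady state: 0 = Q C_in − (Q + kV) C_ss, so C_ss = Q C_in/(Q + kV).
C_ss = 0.677·5.80/(0.677 + 0.0545·19.4) = 3.9266/1.7343 = 2.2641 mg/L.

2.26 mg/L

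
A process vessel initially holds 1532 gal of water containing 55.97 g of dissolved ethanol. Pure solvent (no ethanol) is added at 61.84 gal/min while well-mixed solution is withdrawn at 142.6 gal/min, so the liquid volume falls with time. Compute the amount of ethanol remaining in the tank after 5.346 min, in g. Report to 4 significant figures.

Let m(t) be the amount of ethanol. Volume: V(t) = V₀ + (Q_in − Q_out) t = 1532 − 80.7600 t; V(5.346) = 1100.26 gal.
Species balance (pure solvent in): dm/dt = −Q_out · m/V(t).
Separate: dm/m = −Q_out dt/V(t) ⇒ ln(m/m₀) = −(Q_out/(Q_in−Q_out)) ln(V/V₀).
m = m₀ (V₀/V)^(Q_out/(Q_in−Q_out)) = 55.97 × (1532/1100.26)^(-1.76573) = 31.1965 g.

31.20 g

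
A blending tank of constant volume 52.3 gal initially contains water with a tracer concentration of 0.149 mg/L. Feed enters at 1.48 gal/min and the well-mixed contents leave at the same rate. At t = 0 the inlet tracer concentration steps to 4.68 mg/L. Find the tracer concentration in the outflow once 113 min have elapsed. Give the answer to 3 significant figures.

4.49 mg/L

Unsteady species balance (constant V, well mixed): V dC/dt = Q(C_in − C).
Time constant τ = V/Q = 52.3/1.48 = 35.338 min.
C approaches C_in exponentially: C(t) = C_in + (C₀ − C_in) e^(−t/τ).
C(113) = 4.68 + (0.149 − 4.68)·e^(−113/35.338) = 4.68 + (-4.5310)·0.040856 = 4.4949 mg/L.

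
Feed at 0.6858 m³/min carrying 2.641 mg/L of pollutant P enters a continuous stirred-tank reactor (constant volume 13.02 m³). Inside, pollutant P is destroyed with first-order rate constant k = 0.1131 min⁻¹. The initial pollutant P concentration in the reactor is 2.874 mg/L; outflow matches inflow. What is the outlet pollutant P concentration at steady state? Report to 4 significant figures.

0.8392 mg/L

V dC/dt = Q(C_in − C) − k V C.
At steady state: 0 = Q C_in − (Q + kV) C_ss, so C_ss = Q C_in/(Q + kV).
C_ss = 0.6858·2.641/(0.6858 + 0.1131·13.02) = 1.81120/2.15836 = 0.839154 mg/L.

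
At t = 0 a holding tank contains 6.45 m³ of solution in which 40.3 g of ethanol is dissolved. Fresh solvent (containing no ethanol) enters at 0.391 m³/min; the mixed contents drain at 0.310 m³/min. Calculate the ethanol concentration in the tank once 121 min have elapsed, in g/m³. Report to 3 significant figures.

0.0722 g/m³

Let m(t) be the amount of ethanol. Volume: V(t) = V₀ + (Q_in − Q_out) t = 6.45 + 0.081000 t; V(121) = 16.251 m³.
Solute balance: dm/dt = 0 − Q_out C = −Q_out m/V(t).
Separate: dm/m = −Q_out dt/V(t) ⇒ ln(m/m₀) = −(Q_out/(Q_in−Q_out)) ln(V/V₀).
m = m₀ (V₀/V)^(Q_out/(Q_in−Q_out)) = 40.3 × (6.45/16.251)^(3.8272) = 1.1732 g.
C = m/V = 1.1732/16.251 = 0.072195 g/m³.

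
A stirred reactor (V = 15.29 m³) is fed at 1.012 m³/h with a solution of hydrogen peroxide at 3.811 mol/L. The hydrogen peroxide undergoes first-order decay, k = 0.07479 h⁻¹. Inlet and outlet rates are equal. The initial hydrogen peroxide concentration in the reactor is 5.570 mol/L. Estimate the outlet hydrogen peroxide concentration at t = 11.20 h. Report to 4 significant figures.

Species balance: V dC/dt = Q C_in − Q C − k V C.
This is linear with rate a = Q/V + k = 0.140977 h⁻¹.
C_ss = Q C_in/(Q + kV) = 1.78922 mol/L; C(t) = C_ss + (C₀ − C_ss) e^(−a t).
C(11.20) = 1.78922 + (3.78078)·e^(−0.140977·11.20) = 1.78922 + (3.78078)·0.206193 = 2.56879 mol/L.

2.569 mol/L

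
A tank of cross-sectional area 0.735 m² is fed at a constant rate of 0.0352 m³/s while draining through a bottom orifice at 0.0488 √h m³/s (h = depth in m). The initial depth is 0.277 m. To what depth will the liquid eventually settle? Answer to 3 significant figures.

0.520 m

Level balance: A dh/dt = 0.0352 − 0.0488 √h. Setting dh/dt = 0:
Q_in = 0.0488 √h_ss ⇒ √h_ss = 0.0352/0.0488 = 0.72131.
h_ss = 0.72131² = 0.52029 m. (Since h₀ = 0.277 m < h_ss, the level will rise toward this value.)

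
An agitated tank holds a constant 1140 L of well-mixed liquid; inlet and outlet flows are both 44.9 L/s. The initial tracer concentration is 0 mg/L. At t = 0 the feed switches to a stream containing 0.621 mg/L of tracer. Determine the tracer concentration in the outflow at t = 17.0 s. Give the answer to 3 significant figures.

0.303 mg/L

Species balance on the tank: V dC/dt = Q(C_in − C).
So dC/dt = (C_in − C)/τ with τ = V/Q = 1140/44.9 = 25.390 s.
C approaches C_in exponentially: C(t) = C_in + (C₀ − C_in) e^(−t/τ).
C(17.0) = 0.621 + (0 − 0.621)·e^(−17.0/25.390) = 0.621 + (-0.62100)·0.51193 = 0.30309 mg/L.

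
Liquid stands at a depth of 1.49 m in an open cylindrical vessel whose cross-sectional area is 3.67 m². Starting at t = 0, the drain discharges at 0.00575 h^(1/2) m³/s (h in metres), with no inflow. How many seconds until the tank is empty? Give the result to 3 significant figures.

A dh/dt = −Q_out = −0.00575 √h.
Separate and integrate: 2(√h − √h₀) = −(0.00575/A) t.
Tank is empty when √h = 0: t_empty = 2A√h₀/0.00575.
t_empty = 2·3.67·√1.49/0.00575 = 7.3400·1.2207/0.00575 = 1558.2 s.

1560 s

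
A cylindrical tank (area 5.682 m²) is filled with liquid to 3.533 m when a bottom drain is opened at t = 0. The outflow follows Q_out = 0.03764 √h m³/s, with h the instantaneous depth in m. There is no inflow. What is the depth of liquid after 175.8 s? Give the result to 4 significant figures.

1.683 m

Volume balance on the tank: A dh/dt = −0.03764 √h.
Separate and integrate: 2(√h − √h₀) = −(0.03764/A) t.
√h = √3.533 − 0.03764·175.8/(2·5.682) = 1.87963 − 0.582287 = 1.29734.
h = 1.29734² = 1.68309 m.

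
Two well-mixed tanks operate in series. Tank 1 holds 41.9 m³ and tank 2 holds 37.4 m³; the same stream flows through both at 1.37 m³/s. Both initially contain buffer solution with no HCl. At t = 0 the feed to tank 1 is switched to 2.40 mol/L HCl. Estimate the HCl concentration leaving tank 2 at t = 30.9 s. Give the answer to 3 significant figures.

0.695 mol/L

Species balance on tank i: dCᵢ/dt = (Cᵢ₋₁ − Cᵢ)/τᵢ with τᵢ = Vᵢ/Q.
τ₁ = 41.9/1.37 = 30.584 s; τ₂ = 37.4/1.37 = 27.299 s.
Solving the cascade with C₁(0)=C₂(0)=0 gives C₂(t) = C_in[1 − (τ₁ e^(−t/τ₁) − τ₂ e^(−t/τ₂))/(τ₁ − τ₂)].
At t = 30.9: e^(−t/τ₁) = 0.36410, e^(−t/τ₂) = 0.32242.
C₂ = 2.40·[1 − (30.584·0.36410 − 27.299·0.32242)/(3.2847)] = 2.40·0.28952 = 0.69486 mol/L.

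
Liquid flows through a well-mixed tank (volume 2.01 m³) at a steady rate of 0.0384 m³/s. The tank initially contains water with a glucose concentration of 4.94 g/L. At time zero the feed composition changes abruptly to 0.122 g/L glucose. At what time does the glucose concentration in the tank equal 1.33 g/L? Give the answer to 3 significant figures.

Species balance: V dC/dt = Q(C_in − C) ⇒ τ = V/Q = 52.344 s.
C(t) = C_in + (C₀ − C_in) e^(−t/τ). Set C = 1.33 and solve for t:
e^(−t/τ) = (C − C_in)/(C₀ − C_in) = (1.33 − 0.122)/(4.94 − 0.122) = 0.25073
t = −τ ln(…) = 52.344 × 1.3834 = 72.412 s.

72.4 s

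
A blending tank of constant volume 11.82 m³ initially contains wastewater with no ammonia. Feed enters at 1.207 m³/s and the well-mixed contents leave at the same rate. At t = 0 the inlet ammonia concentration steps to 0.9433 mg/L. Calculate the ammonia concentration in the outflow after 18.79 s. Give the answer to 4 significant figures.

0.8048 mg/L

Mass balance on the solute (V constant): V dC/dt = Q(C_in − C).
So dC/dt = (C_in − C)/τ with τ = V/Q = 11.82/1.207 = 9.79287 s.
Integrating: C(t) = C_in + (C₀ − C_in) e^(−t/τ).
C(18.79) = 0.9433 + (0 − 0.9433)·e^(−18.79/9.79287) = 0.9433 + (-0.943300)·0.146792 = 0.804832 mg/L.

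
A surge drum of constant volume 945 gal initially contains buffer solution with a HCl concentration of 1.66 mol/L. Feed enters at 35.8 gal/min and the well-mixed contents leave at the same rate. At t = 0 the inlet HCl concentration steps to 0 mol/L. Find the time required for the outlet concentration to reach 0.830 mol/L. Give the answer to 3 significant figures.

Accumulation = in − out for the solute gives V dC/dt = Q(C_in − C), so τ = V/Q = 26.397 min.
C(t) = C_in + (C₀ − C_in) e^(−t/τ). Set C = 0.830 and solve for t:
e^(−t/τ) = (C − C_in)/(C₀ − C_in) = (0.830 − 0)/(1.66 − 0) = 0.50000
t = −τ ln(…) = 26.397 × 0.69315 = 18.297 min.

18.3 min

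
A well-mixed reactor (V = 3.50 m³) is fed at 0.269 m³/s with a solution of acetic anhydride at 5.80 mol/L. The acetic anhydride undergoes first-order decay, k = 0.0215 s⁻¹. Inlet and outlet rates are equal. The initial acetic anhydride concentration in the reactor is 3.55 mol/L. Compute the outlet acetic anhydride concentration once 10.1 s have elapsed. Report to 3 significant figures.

Accumulation = in − out − consumed: V dC/dt = Q C_in − Q C − k V C.
dC/dt = (Q/V) C_in − (Q/V + k) C; effective rate a = Q/V + k = 0.076857 + 0.0215 = 0.098357 s⁻¹.
C_ss = Q C_in/(Q + kV) = 4.5322 mol/L; C(t) = C_ss + (C₀ − C_ss) e^(−a t).
C(10.1) = 4.5322 + (-0.98217)·e^(−0.098357·10.1) = 4.5322 + (-0.98217)·0.37031 = 4.1685 mol/L.

4.17 mol/L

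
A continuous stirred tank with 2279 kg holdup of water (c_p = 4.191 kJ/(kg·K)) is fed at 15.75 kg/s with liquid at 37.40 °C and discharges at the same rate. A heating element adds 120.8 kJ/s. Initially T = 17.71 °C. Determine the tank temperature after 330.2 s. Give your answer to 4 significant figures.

37.03 °C

M c_p dT/dt = ṁ c_p (T_in − T) + Q̇.
τ = M/ṁ = 144.698 s; T_ss = T_in + Q̇/(ṁ c_p) = 37.40 + 120.8/(15.75·4.191) = 39.2301 °C.
This is linear first-order; T(t) = T_ss + (T₀ − T_ss) e^(−t/τ).
T(330.2) = 39.2301 + (-21.5201)·e^(−330.2/144.698) = 39.2301 + (-21.5201)·0.102081 = 37.0333 °C.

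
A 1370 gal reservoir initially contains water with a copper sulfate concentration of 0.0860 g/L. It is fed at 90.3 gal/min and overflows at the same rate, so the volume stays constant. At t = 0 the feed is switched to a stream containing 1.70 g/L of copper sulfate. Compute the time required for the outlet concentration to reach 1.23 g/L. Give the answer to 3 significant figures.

Transient balance on the dissolved component: V dC/dt = Q(C_in − C), so τ = V/Q = 15.172 min.
C(t) = C_in + (C₀ − C_in) e^(−t/τ). Set C = 1.23 and solve for t:
e^(−t/τ) = (C − C_in)/(C₀ − C_in) = (1.23 − 1.70)/(0.0860 − 1.70) = 0.29120
t = −τ ln(…) = 15.172 × 1.2337 = 18.718 min.

18.7 min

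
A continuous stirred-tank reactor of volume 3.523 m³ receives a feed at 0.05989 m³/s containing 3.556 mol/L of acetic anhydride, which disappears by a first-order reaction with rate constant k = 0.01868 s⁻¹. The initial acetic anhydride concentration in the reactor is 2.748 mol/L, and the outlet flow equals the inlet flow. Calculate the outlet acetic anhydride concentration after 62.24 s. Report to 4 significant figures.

1.809 mol/L

Accumulation = in − out − consumed: V dC/dt = Q C_in − Q C − k V C.
This is linear with rate a = Q/V + k = 0.0356797 s⁻¹.
C_ss = Q C_in/(Q + kV) = 1.69427 mol/L; C(t) = C_ss + (C₀ − C_ss) e^(−a t).
C(62.24) = 1.69427 + (1.05373)·e^(−0.0356797·62.24) = 1.69427 + (1.05373)·0.108533 = 1.80863 mol/L.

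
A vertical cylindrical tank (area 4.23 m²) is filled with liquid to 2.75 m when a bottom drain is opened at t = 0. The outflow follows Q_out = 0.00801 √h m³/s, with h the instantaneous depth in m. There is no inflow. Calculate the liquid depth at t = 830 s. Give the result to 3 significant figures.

Accumulation of liquid (constant cross-section A): A dh/dt = −0.00801 √h.
∫ h^(−1/2) dh = −(0.00801/A) ∫ dt, giving 2√h = 2√h₀ − (0.00801/A) t.
√h = √2.75 − 0.00801·830/(2·4.23) = 1.6583 − 0.78585 = 0.87246.
h = 0.87246² = 0.76119 m.

0.761 m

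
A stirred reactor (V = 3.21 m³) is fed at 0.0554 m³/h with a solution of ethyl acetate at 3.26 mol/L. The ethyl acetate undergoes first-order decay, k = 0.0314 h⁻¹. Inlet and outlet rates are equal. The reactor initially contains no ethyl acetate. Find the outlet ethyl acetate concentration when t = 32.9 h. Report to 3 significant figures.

V dC/dt = Q(C_in − C) − k V C.
This is linear with rate a = Q/V + k = 0.048659 h⁻¹.
C_ss = Q C_in/(Q + kV) = 1.1563 mol/L; C(t) = C_ss + (C₀ − C_ss) e^(−a t).
C(32.9) = 1.1563 + (-1.1563)·e^(−0.048659·32.9) = 1.1563 + (-1.1563)·0.20172 = 0.92303 mol/L.

0.923 mol/L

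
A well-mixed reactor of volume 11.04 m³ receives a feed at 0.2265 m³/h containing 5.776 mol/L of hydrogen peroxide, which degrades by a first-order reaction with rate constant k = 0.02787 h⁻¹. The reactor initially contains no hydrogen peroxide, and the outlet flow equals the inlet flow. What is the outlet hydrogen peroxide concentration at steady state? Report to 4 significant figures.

Species balance: V dC/dt = Q C_in − Q C − k V C.
Steady state (dC/dt = 0): C_ss = Q C_in/(Q + kV) = C_in/(1 + kV/Q).
C_ss = 0.2265·5.776/(0.2265 + 0.02787·11.04) = 1.30826/0.534185 = 2.44909 mol/L.

2.449 mol/L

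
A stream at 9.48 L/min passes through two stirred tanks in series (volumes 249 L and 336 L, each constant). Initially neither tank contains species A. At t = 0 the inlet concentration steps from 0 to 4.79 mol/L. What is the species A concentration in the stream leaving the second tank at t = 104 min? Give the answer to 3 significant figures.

4.07 mol/L

Each tank obeys Vᵢ dCᵢ/dt = Q(Cᵢ₋₁ − Cᵢ), so τᵢ = Vᵢ/Q.
τ₁ = 249/9.48 = 26.266 min; τ₂ = 336/9.48 = 35.443 min.
Solving the cascade with C₁(0)=C₂(0)=0 gives C₂(t) = C_in[1 − (τ₁ e^(−t/τ₁) − τ₂ e^(−t/τ₂))/(τ₁ − τ₂)].
At t = 104: e^(−t/τ₁) = 0.019072, e^(−t/τ₂) = 0.053169.
C₂ = 4.79·[1 − (26.266·0.019072 − 35.443·0.053169)/(-9.1772)] = 4.79·0.84925 = 4.0679 mol/L.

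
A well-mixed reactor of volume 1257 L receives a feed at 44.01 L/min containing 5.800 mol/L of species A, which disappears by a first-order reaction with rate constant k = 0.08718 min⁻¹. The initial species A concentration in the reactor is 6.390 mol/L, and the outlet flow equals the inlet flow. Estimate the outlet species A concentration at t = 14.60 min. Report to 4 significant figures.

V dC/dt = Q(C_in − C) − k V C.
This is linear with rate a = Q/V + k = 0.122192 min⁻¹.
C_ss = Q C_in/(Q + kV) = 1.66189 mol/L; C(t) = C_ss + (C₀ − C_ss) e^(−a t).
C(14.60) = 1.66189 + (4.72811)·e^(−0.122192·14.60) = 1.66189 + (4.72811)·0.167965 = 2.45604 mol/L.

2.456 mol/L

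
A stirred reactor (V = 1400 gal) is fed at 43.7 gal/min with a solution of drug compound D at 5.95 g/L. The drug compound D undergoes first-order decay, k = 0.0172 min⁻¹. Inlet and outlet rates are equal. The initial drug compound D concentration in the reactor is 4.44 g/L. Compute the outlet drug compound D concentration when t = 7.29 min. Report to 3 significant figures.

Accumulation = in − out − consumed: V dC/dt = Q C_in − Q C − k V C.
This is linear with rate a = Q/V + k = 0.048414 min⁻¹.
C_ss = Q C_in/(Q + kV) = 3.8362 g/L; C(t) = C_ss + (C₀ − C_ss) e^(−a t).
C(7.29) = 3.8362 + (0.60384)·e^(−0.048414·7.29) = 3.8362 + (0.60384)·0.70262 = 4.2604 g/L.

4.26 g/L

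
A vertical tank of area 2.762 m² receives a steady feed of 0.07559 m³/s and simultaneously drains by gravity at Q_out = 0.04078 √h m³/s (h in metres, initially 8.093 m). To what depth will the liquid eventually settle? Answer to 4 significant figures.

Level balance: A dh/dt = 0.07559 − 0.04078 √h. Setting dh/dt = 0:
Q_in = 0.04078 √h_ss ⇒ √h_ss = 0.07559/0.04078 = 1.85360.
h_ss = 1.85360² = 3.43585 m. (Since h₀ = 8.093 m > h_ss, the level will fall toward this value.)

3.436 m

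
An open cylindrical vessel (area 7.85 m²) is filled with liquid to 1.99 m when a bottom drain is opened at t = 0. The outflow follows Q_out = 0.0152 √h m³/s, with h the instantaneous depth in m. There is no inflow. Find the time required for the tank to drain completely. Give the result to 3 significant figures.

With no inflow, A dh/dt = −0.0152 √h.
This is separable: 2 d(√h)/dt = −0.0152/A, so √h = √h₀ − (0.0152/(2A)) t.
Set h = 0: 2√h₀ = (0.0152/A) t_empty ⇒ t_empty = 2A√h₀/0.0152.
t_empty = 2·7.85·√1.99/0.0152 = 15.700·1.4107/0.0152 = 1457.1 s.

1460 s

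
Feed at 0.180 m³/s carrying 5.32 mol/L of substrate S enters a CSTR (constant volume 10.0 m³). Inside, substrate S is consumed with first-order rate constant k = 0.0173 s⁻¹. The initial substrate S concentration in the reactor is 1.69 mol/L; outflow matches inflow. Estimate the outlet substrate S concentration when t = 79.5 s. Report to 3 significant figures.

2.65 mol/L

Species balance: V dC/dt = Q C_in − Q C − k V C.
dC/dt = (Q/V) C_in − (Q/V + k) C; effective rate a = Q/V + k = 0.018000 + 0.0173 = 0.035300 s⁻¹.
C_ss = Q C_in/(Q + kV) = 2.7127 mol/L; C(t) = C_ss + (C₀ − C_ss) e^(−a t).
C(79.5) = 2.7127 + (-1.0227)·e^(−0.035300·79.5) = 2.7127 + (-1.0227)·0.060425 = 2.6509 mol/L.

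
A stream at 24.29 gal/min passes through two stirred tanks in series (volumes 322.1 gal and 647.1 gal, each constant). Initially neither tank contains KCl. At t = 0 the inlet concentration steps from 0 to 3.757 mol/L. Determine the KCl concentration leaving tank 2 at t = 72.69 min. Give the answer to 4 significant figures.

3.284 mol/L

Each tank obeys Vᵢ dCᵢ/dt = Q(Cᵢ₋₁ − Cᵢ), so τᵢ = Vᵢ/Q.
τ₁ = 322.1/24.29 = 13.2606 min; τ₂ = 647.1/24.29 = 26.6406 min.
Tank 1: C₁ = C_in(1 − e^(−t/τ₁)). Tank 2 (τ₁ ≠ τ₂): C₂ = C_in[1 − (τ₁ e^(−t/τ₁) − τ₂ e^(−t/τ₂))/(τ₁ − τ₂)].
At t = 72.69: e^(−t/τ₁) = 0.00416245, e^(−t/τ₂) = 0.0653144.
C₂ = 3.757·[1 − (13.2606·0.00416245 − 26.6406·0.0653144)/(-13.3800)] = 3.757·0.874079 = 3.28392 mol/L.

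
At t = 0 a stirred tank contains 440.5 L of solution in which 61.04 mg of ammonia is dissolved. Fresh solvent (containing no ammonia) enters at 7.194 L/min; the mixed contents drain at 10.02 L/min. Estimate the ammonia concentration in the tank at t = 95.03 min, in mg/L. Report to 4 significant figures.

Total volume: dV/dt = Q_in − Q_out = -2.82600 L/min, so V(t) = 440.5 − 2.82600 t and V(95.03) = 171.945 L.
Species balance (pure solvent in): dm/dt = −Q_out · m/V(t).
Separate: dm/m = −Q_out dt/V(t) ⇒ ln(m/m₀) = −(Q_out/(Q_in−Q_out)) ln(V/V₀).
m = m₀ (V₀/V)^(Q_out/(Q_in−Q_out)) = 61.04 × (440.5/171.945)^(-3.54565) = 2.17280 mg.
C = m/V = 2.17280/171.945 = 0.0126366 mg/L.

0.01264 mg/L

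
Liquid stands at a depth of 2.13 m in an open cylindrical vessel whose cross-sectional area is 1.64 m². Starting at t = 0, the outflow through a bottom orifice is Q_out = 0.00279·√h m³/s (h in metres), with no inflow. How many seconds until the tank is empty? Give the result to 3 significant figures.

A dh/dt = −Q_out = −0.00279 √h.
Separate and integrate: 2(√h − √h₀) = −(0.00279/A) t.
Set h = 0: 2√h₀ = (0.00279/A) t_empty ⇒ t_empty = 2A√h₀/0.00279.
t_empty = 2·1.64·√2.13/0.00279 = 3.2800·1.4595/0.00279 = 1715.8 s.

1720 s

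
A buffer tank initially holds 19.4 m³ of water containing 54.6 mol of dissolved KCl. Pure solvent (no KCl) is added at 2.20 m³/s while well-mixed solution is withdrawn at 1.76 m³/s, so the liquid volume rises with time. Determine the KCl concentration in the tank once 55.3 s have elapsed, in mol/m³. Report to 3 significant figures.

Let m(t) be the amount of KCl. Volume: V(t) = V₀ + (Q_in − Q_out) t = 19.4 + 0.44000 t; V(55.3) = 43.732 m³.
No KCl enters, so dm/dt = −Q_out · (m/V).
Separate: dm/m = −Q_out dt/V(t) ⇒ ln(m/m₀) = −(Q_out/(Q_in−Q_out)) ln(V/V₀).
m = m₀ (V₀/V)^(Q_out/(Q_in−Q_out)) = 54.6 × (19.4/43.732)^(4.0000) = 2.1145 mol.
C = m/V = 2.1145/43.732 = 0.048351 mol/m³.

0.0484 mol/m³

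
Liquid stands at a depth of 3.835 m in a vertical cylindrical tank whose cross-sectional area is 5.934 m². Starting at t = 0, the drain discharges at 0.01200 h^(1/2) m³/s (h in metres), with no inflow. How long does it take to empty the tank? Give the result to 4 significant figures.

1937 s

A dh/dt = −Q_out = −0.01200 √h.
Separate and integrate: 2(√h − √h₀) = −(0.01200/A) t.
Set h = 0: 2√h₀ = (0.01200/A) t_empty ⇒ t_empty = 2A√h₀/0.01200.
t_empty = 2·5.934·√3.835/0.01200 = 11.8680·1.95832/0.01200 = 1936.77 s.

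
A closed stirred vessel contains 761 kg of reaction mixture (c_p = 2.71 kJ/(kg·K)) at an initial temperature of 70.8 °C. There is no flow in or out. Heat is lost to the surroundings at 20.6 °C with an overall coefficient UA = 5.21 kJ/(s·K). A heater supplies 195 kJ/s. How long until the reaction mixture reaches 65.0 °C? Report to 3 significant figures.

240 s

Energy balance: M c_p dT/dt = −UA(T − T_amb) + Q̇.
τ = M c_p/UA = 395.84 s; T_ss = T_amb + Q̇/UA = 20.6 + 195/5.21 = 58.028 °C.
T(t) = T_ss + (T₀ − T_ss)e^(−t/τ); set T = 65.0:
t = −τ ln[(T − T_ss)/(T₀ − T_ss)] = −395.84 · ln(0.54588) = 239.62 s.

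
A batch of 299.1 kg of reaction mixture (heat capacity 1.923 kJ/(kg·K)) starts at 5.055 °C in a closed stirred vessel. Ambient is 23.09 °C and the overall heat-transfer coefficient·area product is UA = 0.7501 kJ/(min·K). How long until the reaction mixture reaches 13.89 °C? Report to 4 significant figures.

Lumped-capacitance energy balance: M c_p dT/dt = UA(T_amb − T).
τ = M c_p/UA = 766.790 min; T_ss = T_amb = 23.0900 °C.
T(t) = T_ss + (T₀ − T_ss)e^(−t/τ); set T = 13.89:
t = −τ ln[(T − T_ss)/(T₀ − T_ss)] = −766.790 · ln(0.510119) = 516.135 min.

516.1 min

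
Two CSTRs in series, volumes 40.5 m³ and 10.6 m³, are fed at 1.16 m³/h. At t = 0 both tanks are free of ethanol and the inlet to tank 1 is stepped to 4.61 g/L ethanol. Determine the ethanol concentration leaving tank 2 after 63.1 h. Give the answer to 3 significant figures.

3.59 g/L

Species balance on tank i: dCᵢ/dt = (Cᵢ₋₁ − Cᵢ)/τᵢ with τᵢ = Vᵢ/Q.
τ₁ = 40.5/1.16 = 34.914 h; τ₂ = 10.6/1.16 = 9.1379 h.
Solving the cascade with C₁(0)=C₂(0)=0 gives C₂(t) = C_in[1 − (τ₁ e^(−t/τ₁) − τ₂ e^(−t/τ₂))/(τ₁ − τ₂)].
At t = 63.1: e^(−t/τ₁) = 0.16410, e^(−t/τ₂) = 0.0010025.
C₂ = 4.61·[1 − (34.914·0.16410 − 9.1379·0.0010025)/(25.776)] = 4.61·0.77809 = 3.5870 g/L.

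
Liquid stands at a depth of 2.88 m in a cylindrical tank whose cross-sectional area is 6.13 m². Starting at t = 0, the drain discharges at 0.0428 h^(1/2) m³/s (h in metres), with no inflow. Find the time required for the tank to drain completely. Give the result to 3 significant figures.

A dh/dt = −Q_out = −0.0428 √h.
Separate and integrate: 2(√h − √h₀) = −(0.0428/A) t.
Set h = 0: 2√h₀ = (0.0428/A) t_empty ⇒ t_empty = 2A√h₀/0.0428.
t_empty = 2·6.13·√2.88/0.0428 = 12.260·1.6971/0.0428 = 486.12 s.

486 s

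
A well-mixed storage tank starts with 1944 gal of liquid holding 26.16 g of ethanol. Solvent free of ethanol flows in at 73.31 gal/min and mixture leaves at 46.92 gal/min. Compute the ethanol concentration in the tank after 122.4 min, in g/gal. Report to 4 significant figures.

Let m(t) be the amount of ethanol. Volume: V(t) = V₀ + (Q_in − Q_out) t = 1944 + 26.3900 t; V(122.4) = 5174.14 gal.
Species balance (pure solvent in): dm/dt = −Q_out · m/V(t).
Separate: dm/m = −Q_out dt/V(t) ⇒ ln(m/m₀) = −(Q_out/(Q_in−Q_out)) ln(V/V₀).
m = m₀ (V₀/V)^(Q_out/(Q_in−Q_out)) = 26.16 × (1944/5174.14)^(1.77795) = 4.58943 g.
C = m/V = 4.58943/5174.14 = 0.000886995 g/gal.

0.0008870 g/gal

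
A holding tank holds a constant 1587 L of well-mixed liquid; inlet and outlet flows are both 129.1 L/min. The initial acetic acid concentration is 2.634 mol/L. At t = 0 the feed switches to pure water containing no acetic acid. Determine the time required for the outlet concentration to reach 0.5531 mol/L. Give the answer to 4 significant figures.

Transient balance on the dissolved component: V dC/dt = Q(C_in − C), so τ = V/Q = 12.2928 min.
C(t) = C_in + (C₀ − C_in) e^(−t/τ). Set C = 0.5531 and solve for t:
e^(−t/τ) = (C − C_in)/(C₀ − C_in) = (0.5531 − 0)/(2.634 − 0) = 0.209985
t = −τ ln(…) = 12.2928 × 1.56072 = 19.1856 min.

19.19 min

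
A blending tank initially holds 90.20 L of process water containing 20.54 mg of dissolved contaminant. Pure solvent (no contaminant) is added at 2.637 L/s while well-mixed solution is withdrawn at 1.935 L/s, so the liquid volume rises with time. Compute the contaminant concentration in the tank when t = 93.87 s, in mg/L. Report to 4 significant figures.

0.02902 mg/L

Total volume: dV/dt = Q_in − Q_out = 0.702000 L/s, so V(t) = 90.20 + 0.702000 t and V(93.87) = 156.097 L.
No contaminant enters, so dm/dt = −Q_out · (m/V).
dm/m = −Q_out dt/(V₀ + 0.702000 t); integrating gives ln(m/m₀) = −(Q_out/(Q_in−Q_out)) ln(V/V₀).
m = m₀ (V₀/V)^(Q_out/(Q_in−Q_out)) = 20.54 × (90.20/156.097)^(2.75641) = 4.52959 mg.
C = m/V = 4.52959/156.097 = 0.0290178 mg/L.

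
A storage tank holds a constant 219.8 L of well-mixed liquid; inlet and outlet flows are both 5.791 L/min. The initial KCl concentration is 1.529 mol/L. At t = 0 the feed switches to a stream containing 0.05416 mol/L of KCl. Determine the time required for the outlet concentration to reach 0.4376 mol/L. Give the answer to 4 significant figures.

Species balance: V dC/dt = Q(C_in − C) ⇒ τ = V/Q = 37.9554 min.
C(t) = C_in + (C₀ − C_in) e^(−t/τ). Set C = 0.4376 and solve for t:
e^(−t/τ) = (C − C_in)/(C₀ − C_in) = (0.4376 − 0.05416)/(1.529 − 0.05416) = 0.259988
t = −τ ln(…) = 37.9554 × 1.34712 = 51.1306 min.

51.13 min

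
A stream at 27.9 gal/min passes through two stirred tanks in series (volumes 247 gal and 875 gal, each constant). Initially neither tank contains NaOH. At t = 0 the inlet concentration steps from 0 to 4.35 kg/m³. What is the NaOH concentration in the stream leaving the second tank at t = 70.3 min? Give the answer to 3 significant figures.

3.71 kg/m³

Time constants: τᵢ = Vᵢ/Q for each well-mixed tank.
τ₁ = 247/27.9 = 8.8530 min; τ₂ = 875/27.9 = 31.362 min.
Solving the cascade with C₁(0)=C₂(0)=0 gives C₂(t) = C_in[1 − (τ₁ e^(−t/τ₁) − τ₂ e^(−t/τ₂))/(τ₁ − τ₂)].
At t = 70.3: e^(−t/τ₁) = 0.00035593, e^(−t/τ₂) = 0.10629.
C₂ = 4.35·[1 − (8.8530·0.00035593 − 31.362·0.10629)/(-22.509)] = 4.35·0.85204 = 3.7064 kg/m³.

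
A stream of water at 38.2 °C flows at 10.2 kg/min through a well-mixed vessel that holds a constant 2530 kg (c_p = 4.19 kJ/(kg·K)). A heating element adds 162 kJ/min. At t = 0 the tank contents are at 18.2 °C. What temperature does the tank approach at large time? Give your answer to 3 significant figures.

42.0 °C

Energy balance: M c_p dT/dt = ṁ c_p (T_in − T) + 162.
At steady state dT/dt = 0 ⇒ T_ss = T_in + Q̇/(ṁ c_p) = 38.2 + 162/(10.2·4.19) = 41.991 °C.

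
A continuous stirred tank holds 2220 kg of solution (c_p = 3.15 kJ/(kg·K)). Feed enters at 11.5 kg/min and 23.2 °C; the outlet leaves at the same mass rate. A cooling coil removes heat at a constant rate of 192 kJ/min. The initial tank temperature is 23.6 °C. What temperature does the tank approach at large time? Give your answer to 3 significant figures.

17.9 °C

M c_p dT/dt = ṁ c_p (T_in − T) − Q̇.
At steady state dT/dt = 0 ⇒ T_ss = T_in − Q̇/(ṁ c_p) = 23.2 − 192/(11.5·3.15) = 17.900 °C.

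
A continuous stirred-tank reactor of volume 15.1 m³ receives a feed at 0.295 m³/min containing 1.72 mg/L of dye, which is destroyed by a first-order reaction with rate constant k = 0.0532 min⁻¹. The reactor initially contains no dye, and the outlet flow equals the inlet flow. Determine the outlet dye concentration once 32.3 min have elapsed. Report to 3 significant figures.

0.418 mg/L

Accumulation = in − out − consumed: V dC/dt = Q C_in − Q C − k V C.
dC/dt = (Q/V) C_in − (Q/V + k) C; effective rate a = Q/V + k = 0.019536 + 0.0532 = 0.072736 min⁻¹.
C_ss = Q C_in/(Q + kV) = 0.46198 mg/L; C(t) = C_ss + (C₀ − C_ss) e^(−a t).
C(32.3) = 0.46198 + (-0.46198)·e^(−0.072736·32.3) = 0.46198 + (-0.46198)·0.095428 = 0.41789 mg/L.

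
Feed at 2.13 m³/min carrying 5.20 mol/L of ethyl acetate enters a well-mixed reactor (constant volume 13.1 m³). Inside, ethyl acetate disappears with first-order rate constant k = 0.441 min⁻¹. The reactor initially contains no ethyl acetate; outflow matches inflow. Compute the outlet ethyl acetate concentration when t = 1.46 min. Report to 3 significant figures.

0.820 mol/L

Species balance: V dC/dt = Q C_in − Q C − k V C.
This is linear with rate a = Q/V + k = 0.60360 min⁻¹.
C_ss = Q C_in/(Q + kV) = 1.4008 mol/L; C(t) = C_ss + (C₀ − C_ss) e^(−a t).
C(1.46) = 1.4008 + (-1.4008)·e^(−0.60360·1.46) = 1.4008 + (-1.4008)·0.41427 = 0.82048 mol/L.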